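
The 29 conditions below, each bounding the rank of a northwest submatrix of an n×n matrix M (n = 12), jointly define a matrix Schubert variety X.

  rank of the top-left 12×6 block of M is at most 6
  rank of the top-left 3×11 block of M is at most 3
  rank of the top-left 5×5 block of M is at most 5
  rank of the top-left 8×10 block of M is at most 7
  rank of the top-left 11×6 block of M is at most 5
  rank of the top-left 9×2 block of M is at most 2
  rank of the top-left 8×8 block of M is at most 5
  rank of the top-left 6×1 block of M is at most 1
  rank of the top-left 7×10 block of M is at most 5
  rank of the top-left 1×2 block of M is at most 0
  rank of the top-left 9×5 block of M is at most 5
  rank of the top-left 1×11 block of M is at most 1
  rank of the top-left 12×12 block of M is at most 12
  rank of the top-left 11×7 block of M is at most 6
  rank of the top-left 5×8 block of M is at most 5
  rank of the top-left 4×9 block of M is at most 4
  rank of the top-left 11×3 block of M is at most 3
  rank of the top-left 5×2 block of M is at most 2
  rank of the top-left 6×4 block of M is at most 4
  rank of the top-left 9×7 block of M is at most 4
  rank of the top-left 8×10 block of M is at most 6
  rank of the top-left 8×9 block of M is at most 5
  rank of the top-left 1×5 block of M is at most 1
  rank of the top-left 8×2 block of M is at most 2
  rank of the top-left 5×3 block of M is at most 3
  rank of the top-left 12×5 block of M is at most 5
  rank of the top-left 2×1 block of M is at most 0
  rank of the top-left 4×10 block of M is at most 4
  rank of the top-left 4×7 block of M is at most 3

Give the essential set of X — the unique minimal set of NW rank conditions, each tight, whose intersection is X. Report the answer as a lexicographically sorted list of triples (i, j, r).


Computing R[i][j] = min implied NW-rank bound (n=12, 29 conditions):

  0 0 1 1 1 1 1 1 1 1 1 1
  0 1 2 2 2 2 2 2 2 2 2 2
  1 2 3 3 3 3 3 3 3 3 3 3
  1 2 3 3 3 3 3 4 4 4 4 4
  1 2 3 4 4 4 4 5 5 5 5 5
  1 2 3 4 4 4 4 5 5 5 6 6
  1 2 3 4 4 4 4 5 5 5 6 7
  1 2 3 4 4 4 4 5 5 6 7 8
  1 2 3 4 4 4 4 5 6 7 8 9
  1 2 3 4 5 5 5 6 7 8 9 10
  1 2 3 4 5 5 6 7 8 9 10 11
  1 2 3 4 5 6 7 8 9 10 11 12

reading off 1-entries of Δ²R: w = (3, 2, 1, 8, 4, 11, 12, 10, 9, 5, 7, 6).

Rothe diagram D(w) (25 cells), 7 SE-corners (essential conditions):

[(1, 2, 0), (2, 1, 0), (4, 7, 3), (7, 10, 5), (8, 9, 5), (9, 7, 4), (11, 6, 5)]


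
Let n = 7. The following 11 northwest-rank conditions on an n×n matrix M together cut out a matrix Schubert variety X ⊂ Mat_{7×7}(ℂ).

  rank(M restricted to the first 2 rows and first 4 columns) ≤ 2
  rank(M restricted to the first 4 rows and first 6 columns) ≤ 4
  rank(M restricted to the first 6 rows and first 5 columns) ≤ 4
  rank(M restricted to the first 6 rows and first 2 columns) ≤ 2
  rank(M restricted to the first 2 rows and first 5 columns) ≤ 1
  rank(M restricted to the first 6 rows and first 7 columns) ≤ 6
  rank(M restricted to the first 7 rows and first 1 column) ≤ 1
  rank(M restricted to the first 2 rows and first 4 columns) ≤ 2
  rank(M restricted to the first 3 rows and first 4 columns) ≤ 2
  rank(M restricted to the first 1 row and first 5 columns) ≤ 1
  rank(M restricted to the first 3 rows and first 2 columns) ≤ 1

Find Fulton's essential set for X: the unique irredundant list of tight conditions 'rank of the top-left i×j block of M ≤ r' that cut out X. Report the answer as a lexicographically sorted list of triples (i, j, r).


Computing R[i][j] = min implied NW-rank bound (n=7, 11 conditions):

  1 1 1 1 1 1 1
  1 1 1 1 1 2 2
  1 1 2 2 2 3 3
  1 2 3 3 3 4 4
  1 2 3 4 4 5 5
  1 2 3 4 4 5 6
  1 2 3 4 5 6 7

hence w(1..7) = (1, 6, 3, 2, 4, 7, 5).

|D(w)|=6, |Ess(w)|=3:

[(2, 5, 1), (3, 2, 1), (6, 5, 4)]


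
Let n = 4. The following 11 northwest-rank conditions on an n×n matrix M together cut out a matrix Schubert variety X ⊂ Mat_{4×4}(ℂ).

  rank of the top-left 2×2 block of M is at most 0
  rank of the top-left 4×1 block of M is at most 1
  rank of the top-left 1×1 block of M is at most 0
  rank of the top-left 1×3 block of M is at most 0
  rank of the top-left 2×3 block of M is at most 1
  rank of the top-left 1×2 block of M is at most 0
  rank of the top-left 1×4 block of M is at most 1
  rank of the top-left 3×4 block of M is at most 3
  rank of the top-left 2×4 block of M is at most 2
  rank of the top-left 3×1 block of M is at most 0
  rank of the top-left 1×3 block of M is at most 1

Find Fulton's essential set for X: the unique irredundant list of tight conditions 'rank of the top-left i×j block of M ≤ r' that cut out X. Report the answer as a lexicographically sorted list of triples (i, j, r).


Recovering R(i,j) via the rank-extension bound from the 11 conditions:

  row 1: 0, 0, 0, 1
  row 2: 0, 0, 1, 2
  row 3: 0, 1, 2, 3
  row 4: 1, 2, 3, 4

so w = (4, 3, 2, 1).

Fulton essential set (3 of the 6 Rothe cells):

[(1, 3, 0), (2, 2, 0), (3, 1, 0)]


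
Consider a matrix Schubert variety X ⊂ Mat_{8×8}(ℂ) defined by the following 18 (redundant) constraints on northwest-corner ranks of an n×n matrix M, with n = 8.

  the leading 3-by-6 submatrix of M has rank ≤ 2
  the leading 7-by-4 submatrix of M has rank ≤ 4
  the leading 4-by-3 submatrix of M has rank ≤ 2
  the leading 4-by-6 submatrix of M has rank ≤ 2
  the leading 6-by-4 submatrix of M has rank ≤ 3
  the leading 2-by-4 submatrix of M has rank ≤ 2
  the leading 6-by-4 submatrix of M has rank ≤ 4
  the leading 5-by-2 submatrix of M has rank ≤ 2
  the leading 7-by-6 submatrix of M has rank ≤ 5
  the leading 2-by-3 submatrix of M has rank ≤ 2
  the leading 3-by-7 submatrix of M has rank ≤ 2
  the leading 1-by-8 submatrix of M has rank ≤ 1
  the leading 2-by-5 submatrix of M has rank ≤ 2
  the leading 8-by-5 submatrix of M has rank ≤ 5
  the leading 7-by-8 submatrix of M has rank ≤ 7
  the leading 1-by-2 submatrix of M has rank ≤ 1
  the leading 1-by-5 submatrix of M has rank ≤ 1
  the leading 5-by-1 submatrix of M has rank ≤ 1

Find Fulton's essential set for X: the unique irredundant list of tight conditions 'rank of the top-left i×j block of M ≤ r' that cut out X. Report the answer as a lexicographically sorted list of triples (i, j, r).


Computing R[i][j] = min implied NW-rank bound (n=8, 18 conditions):

  R[1]: 1 | 1 | 1 | 1 | 1 | 1 | 1 | 1
  R[2]: 1 | 2 | 2 | 2 | 2 | 2 | 2 | 2
  R[3]: 1 | 2 | 2 | 2 | 2 | 2 | 2 | 3
  R[4]: 1 | 2 | 2 | 2 | 2 | 2 | 3 | 4
  R[5]: 1 | 2 | 3 | 3 | 3 | 3 | 4 | 5
  R[6]: 1 | 2 | 3 | 3 | 4 | 4 | 5 | 6
  R[7]: 1 | 2 | 3 | 4 | 5 | 5 | 6 | 7
  R[8]: 1 | 2 | 3 | 4 | 5 | 6 | 7 | 8

the unique w with this rank table is (1, 2, 8, 7, 3, 5, 4, 6).

|D(w)|=10, |Ess(w)|=3:

[(3, 7, 2), (4, 6, 2), (6, 4, 3)]


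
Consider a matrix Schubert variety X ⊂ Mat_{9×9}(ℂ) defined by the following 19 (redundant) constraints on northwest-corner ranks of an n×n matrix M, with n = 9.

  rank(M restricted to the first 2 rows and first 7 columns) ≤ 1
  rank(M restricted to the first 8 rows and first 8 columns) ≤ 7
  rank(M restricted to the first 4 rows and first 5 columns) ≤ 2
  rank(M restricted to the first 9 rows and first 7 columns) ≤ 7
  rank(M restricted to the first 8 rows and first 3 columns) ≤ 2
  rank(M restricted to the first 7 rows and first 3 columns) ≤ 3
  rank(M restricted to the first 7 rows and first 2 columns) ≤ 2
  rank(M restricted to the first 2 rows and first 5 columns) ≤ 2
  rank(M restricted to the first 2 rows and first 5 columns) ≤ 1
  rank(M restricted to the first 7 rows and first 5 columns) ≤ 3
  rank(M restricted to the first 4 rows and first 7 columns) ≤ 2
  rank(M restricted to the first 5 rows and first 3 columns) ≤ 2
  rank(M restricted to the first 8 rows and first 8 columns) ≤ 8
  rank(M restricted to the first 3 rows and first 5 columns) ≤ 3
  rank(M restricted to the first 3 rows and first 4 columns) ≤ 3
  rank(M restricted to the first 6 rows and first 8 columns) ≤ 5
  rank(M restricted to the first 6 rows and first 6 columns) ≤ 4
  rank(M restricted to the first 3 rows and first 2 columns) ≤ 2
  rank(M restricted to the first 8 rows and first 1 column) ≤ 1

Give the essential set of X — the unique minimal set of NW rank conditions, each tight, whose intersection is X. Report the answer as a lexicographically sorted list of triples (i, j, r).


Reconstructing r_w from the 19 given conditions:

  R[1]: 1 1 1 1 1 1 1 1 1
  R[2]: 1 1 1 1 1 1 1 2 2
  R[3]: 1 2 2 2 2 2 2 3 3
  R[4]: 1 2 2 2 2 2 2 3 4
  R[5]: 1 2 2 3 3 3 3 4 5
  R[6]: 1 2 2 3 3 4 4 5 6
  R[7]: 1 2 2 3 3 4 5 6 7
  R[8]: 1 2 2 3 4 5 6 7 8
  R[9]: 1 2 3 4 5 6 7 8 9

second differences of R give the permutation w = (1, 8, 2, 9, 4, 6, 7, 5, 3).

4 SE-corners of the 17-cell Rothe diagram give Ess(w):

[(2, 7, 1), (4, 7, 2), (7, 5, 3), (8, 3, 2)]


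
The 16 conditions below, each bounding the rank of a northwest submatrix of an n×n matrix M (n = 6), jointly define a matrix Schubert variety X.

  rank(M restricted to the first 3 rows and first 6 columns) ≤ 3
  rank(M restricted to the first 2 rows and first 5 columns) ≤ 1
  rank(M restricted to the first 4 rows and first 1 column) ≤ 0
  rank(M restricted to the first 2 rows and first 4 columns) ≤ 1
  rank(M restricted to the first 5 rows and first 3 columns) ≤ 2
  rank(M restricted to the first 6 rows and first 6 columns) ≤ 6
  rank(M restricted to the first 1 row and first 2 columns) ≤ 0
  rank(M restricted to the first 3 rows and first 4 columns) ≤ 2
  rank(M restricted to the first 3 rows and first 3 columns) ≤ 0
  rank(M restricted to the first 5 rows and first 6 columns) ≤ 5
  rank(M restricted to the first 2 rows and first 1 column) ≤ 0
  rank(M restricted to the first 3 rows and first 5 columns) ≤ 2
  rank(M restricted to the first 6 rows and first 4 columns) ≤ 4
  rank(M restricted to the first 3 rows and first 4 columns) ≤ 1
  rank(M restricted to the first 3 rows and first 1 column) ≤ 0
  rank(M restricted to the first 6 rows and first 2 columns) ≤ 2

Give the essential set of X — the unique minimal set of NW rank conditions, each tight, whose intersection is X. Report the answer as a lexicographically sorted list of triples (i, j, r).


Computing R[i][j] = min implied NW-rank bound (n=6, 16 conditions):

  0 0 0 1 1 1
  0 0 0 1 1 2
  0 0 0 1 2 3
  0 1 1 2 3 4
  1 2 2 3 4 5
  1 2 3 4 5 6

the unique w with this rank table is (4, 6, 5, 2, 1, 3).

Fulton essential set (3 of the 11 Rothe cells):

[(2, 5, 1), (3, 3, 0), (4, 1, 0)]


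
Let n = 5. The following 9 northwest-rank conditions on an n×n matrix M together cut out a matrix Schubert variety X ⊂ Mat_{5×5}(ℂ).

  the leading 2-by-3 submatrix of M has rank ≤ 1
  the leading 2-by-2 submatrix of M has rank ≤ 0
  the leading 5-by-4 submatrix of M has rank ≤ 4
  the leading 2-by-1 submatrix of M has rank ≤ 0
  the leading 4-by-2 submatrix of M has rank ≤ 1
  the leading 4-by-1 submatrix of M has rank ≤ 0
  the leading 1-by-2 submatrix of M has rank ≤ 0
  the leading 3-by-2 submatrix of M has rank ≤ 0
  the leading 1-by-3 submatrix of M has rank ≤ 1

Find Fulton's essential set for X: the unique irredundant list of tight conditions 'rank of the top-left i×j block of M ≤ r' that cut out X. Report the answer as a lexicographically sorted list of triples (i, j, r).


Propagating the 9 rank bounds to every northwest block:

  R[1]: 0, 0, 1, 1, 1
  R[2]: 0, 0, 1, 2, 2
  R[3]: 0, 0, 1, 2, 3
  R[4]: 0, 1, 2, 3, 4
  R[5]: 1, 2, 3, 4, 5

so w = (3, 4, 5, 2, 1).

|D(w)|=7, |Ess(w)|=2:

[(3, 2, 0), (4, 1, 0)]


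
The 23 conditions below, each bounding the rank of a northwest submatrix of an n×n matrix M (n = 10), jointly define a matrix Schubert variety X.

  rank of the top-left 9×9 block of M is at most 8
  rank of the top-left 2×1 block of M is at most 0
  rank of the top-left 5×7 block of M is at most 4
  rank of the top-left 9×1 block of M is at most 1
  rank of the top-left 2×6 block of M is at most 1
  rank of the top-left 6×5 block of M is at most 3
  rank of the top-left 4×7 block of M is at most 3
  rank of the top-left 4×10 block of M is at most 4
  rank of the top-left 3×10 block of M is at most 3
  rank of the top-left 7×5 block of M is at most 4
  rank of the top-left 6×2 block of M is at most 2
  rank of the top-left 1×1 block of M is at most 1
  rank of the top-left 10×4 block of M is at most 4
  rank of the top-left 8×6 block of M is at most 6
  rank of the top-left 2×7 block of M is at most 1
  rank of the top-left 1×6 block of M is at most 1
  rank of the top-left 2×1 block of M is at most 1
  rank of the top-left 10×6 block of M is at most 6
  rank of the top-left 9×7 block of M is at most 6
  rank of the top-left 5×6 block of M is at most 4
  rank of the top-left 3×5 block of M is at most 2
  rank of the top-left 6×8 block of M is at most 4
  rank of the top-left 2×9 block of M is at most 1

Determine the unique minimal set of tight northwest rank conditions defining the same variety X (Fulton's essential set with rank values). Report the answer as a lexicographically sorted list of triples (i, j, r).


Recovering R(i,j) via the rank-extension bound from the 23 conditions:

  0  1  1  1  1  1  1  1  1  1
  0  1  1  1  1  1  1  1  1  2
  1  2  2  2  2  2  2  2  2  3
  1  2  3  3  3  3  3  3  3  4
  1  2  3  3  3  4  4  4  4  5
  1  2  3  3  3  4  4  4  5  6
  1  2  3  4  4  5  5  5  6  7
  1  2  3  4  5  6  6  6  7  8
  1  2  3  4  5  6  6  7  8  9
  1  2  3  4  5  6  7  8  9  10

hence w(1..10) = (2, 10, 1, 3, 6, 9, 4, 5, 8, 7).

D(w) has 16 cells with 5 SE-corners; essential set:

[(2, 1, 0), (2, 9, 1), (6, 5, 3), (6, 8, 4), (9, 7, 6)]


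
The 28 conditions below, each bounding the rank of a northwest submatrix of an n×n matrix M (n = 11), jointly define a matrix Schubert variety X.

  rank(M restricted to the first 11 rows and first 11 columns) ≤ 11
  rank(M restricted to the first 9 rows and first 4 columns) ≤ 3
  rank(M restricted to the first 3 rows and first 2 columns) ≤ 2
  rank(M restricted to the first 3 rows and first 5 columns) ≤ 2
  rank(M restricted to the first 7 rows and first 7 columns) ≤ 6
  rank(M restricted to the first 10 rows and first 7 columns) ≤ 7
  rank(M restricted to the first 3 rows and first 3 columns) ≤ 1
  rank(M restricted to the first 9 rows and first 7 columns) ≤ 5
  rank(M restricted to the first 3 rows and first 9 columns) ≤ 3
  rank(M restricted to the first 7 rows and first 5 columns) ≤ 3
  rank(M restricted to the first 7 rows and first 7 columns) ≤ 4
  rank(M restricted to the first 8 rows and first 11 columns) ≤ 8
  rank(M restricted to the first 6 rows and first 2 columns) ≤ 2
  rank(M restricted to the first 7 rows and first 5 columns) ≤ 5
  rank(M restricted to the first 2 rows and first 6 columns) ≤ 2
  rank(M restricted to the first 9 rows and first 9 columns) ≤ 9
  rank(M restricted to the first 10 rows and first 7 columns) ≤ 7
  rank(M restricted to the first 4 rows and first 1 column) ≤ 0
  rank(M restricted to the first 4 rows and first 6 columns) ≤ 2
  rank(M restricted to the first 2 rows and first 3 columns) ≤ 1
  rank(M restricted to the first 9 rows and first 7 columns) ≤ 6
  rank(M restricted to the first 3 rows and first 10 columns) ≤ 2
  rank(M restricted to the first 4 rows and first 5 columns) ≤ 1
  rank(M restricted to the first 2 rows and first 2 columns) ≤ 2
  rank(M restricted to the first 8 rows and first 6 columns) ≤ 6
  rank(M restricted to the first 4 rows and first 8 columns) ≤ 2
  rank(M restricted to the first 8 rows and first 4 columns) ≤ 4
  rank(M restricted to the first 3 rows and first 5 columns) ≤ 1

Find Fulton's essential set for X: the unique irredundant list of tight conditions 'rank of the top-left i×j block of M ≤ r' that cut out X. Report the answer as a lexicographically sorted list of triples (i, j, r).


Computing R[i][j] = min implied NW-rank bound (n=11, 28 conditions):

  i=1: 0  1  1  1  1  1  1  1  1  1  1
  i=2: 0  1  1  1  1  2  2  2  2  2  2
  i=3: 0  1  1  1  1  2  2  2  2  2  3
  i=4: 0  1  1  1  1  2  2  2  3  3  4
  i=5: 1  2  2  2  2  3  3  3  4  4  5
  i=6: 1  2  3  3  3  4  4  4  5  5  6
  i=7: 1  2  3  3  3  4  4  5  6  6  7
  i=8: 1  2  3  3  4  5  5  6  7  7  8
  i=9: 1  2  3  3  4  5  5  6  7  8  9
  i=10: 1  2  3  4  5  6  6  7  8  9  10
  i=11: 1  2  3  4  5  6  7  8  9  10  11

giving w = (2, 6, 11, 9, 1, 3, 8, 5, 10, 4, 7) via Δ²R.

ℓ(w)=25; the 8 essential cells (i,j,r):

[(3, 10, 2), (4, 1, 0), (4, 5, 1), (4, 8, 2), (7, 5, 3), (7, 7, 4), (9, 4, 3), (9, 7, 5)]


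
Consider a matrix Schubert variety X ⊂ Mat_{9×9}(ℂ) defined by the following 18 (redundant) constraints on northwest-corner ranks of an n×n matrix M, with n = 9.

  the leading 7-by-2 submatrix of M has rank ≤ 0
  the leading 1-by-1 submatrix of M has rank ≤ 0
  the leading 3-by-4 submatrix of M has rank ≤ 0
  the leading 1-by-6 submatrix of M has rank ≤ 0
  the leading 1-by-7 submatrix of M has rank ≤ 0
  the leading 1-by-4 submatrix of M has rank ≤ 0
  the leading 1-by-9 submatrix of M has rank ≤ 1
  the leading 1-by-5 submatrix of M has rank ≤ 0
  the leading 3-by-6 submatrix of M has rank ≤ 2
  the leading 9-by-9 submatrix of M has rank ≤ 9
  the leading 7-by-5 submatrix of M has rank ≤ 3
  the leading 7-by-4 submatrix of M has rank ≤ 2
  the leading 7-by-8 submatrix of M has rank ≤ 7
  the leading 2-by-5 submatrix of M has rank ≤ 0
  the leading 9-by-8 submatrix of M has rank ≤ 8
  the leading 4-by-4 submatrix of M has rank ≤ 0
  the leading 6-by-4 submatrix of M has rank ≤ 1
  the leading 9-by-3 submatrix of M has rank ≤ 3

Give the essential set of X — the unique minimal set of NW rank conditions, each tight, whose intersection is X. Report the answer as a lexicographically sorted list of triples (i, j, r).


The tightest implied rank at each (i,j), from the 18 conditions:

  R[1]: 0 | 0 | 0 | 0 | 0 | 0 | 0 | 1 | 1
  R[2]: 0 | 0 | 0 | 0 | 0 | 1 | 1 | 2 | 2
  R[3]: 0 | 0 | 0 | 0 | 1 | 2 | 2 | 3 | 3
  R[4]: 0 | 0 | 0 | 0 | 1 | 2 | 3 | 4 | 4
  R[5]: 0 | 0 | 1 | 1 | 2 | 3 | 4 | 5 | 5
  R[6]: 0 | 0 | 1 | 1 | 2 | 3 | 4 | 5 | 6
  R[7]: 0 | 0 | 1 | 2 | 3 | 4 | 5 | 6 | 7
  R[8]: 1 | 1 | 2 | 3 | 4 | 5 | 6 | 7 | 8
  R[9]: 1 | 2 | 3 | 4 | 5 | 6 | 7 | 8 | 9

reading off 1-entries of Δ²R: w = (8, 6, 5, 7, 3, 9, 4, 1, 2).

Fulton essential set (5 of the 27 Rothe cells):

[(1, 7, 0), (2, 5, 0), (4, 4, 0), (6, 4, 1), (7, 2, 0)]


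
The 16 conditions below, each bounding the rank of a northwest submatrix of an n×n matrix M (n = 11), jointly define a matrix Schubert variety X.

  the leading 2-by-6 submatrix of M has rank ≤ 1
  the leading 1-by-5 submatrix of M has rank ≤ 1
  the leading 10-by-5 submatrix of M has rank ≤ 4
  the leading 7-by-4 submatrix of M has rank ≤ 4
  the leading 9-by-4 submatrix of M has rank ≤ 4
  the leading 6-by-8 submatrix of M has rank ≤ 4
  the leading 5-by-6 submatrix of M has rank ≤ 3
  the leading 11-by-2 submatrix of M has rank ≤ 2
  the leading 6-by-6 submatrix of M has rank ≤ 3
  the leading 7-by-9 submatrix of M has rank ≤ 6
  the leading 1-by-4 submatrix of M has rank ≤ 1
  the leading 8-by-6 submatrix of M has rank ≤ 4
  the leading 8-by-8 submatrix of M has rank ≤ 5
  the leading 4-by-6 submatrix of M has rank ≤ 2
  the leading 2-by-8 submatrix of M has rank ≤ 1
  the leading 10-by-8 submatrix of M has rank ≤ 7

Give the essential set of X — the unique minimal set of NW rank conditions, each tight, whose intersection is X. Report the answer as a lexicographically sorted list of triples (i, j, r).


Recovering R(i,j) via the rank-extension bound from the 16 conditions:

  row 1: 1 1 1 1 1 1 1 1 1 1 1
  row 2: 1 1 1 1 1 1 1 1 2 2 2
  row 3: 1 2 2 2 2 2 2 2 3 3 3
  row 4: 1 2 2 2 2 2 3 3 4 4 4
  row 5: 1 2 3 3 3 3 4 4 5 5 5
  row 6: 1 2 3 3 3 3 4 4 5 6 6
  row 7: 1 2 3 4 4 4 5 5 6 7 7
  row 8: 1 2 3 4 4 4 5 5 6 7 8
  row 9: 1 2 3 4 4 5 6 6 7 8 9
  row 10: 1 2 3 4 4 5 6 7 8 9 10
  row 11: 1 2 3 4 5 6 7 8 9 10 11

the unique w with this rank table is (1, 9, 2, 7, 3, 10, 4, 11, 6, 8, 5).

D(w) has 20 cells with 7 SE-corners; essential set:

[(2, 8, 1), (4, 6, 2), (6, 6, 3), (6, 8, 4), (8, 6, 4), (8, 8, 5), (10, 5, 4)]


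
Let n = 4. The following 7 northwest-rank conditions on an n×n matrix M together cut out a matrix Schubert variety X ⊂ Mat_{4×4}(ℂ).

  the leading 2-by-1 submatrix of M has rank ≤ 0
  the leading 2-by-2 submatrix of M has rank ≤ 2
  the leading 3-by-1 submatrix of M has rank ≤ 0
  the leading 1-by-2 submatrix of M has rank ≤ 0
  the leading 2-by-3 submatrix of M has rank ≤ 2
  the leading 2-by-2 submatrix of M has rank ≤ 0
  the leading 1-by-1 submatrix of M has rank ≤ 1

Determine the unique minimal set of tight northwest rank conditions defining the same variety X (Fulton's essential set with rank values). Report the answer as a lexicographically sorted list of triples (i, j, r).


Rank table r_w(4×4) implied by the 7 constraints:

  0 | 0 | 1 | 1
  0 | 0 | 1 | 2
  0 | 1 | 2 | 3
  1 | 2 | 3 | 4

hence w(1..4) = (3, 4, 2, 1).

Rothe diagram D(w) (5 cells), 2 SE-corners (essential conditions):

[(2, 2, 0), (3, 1, 0)]


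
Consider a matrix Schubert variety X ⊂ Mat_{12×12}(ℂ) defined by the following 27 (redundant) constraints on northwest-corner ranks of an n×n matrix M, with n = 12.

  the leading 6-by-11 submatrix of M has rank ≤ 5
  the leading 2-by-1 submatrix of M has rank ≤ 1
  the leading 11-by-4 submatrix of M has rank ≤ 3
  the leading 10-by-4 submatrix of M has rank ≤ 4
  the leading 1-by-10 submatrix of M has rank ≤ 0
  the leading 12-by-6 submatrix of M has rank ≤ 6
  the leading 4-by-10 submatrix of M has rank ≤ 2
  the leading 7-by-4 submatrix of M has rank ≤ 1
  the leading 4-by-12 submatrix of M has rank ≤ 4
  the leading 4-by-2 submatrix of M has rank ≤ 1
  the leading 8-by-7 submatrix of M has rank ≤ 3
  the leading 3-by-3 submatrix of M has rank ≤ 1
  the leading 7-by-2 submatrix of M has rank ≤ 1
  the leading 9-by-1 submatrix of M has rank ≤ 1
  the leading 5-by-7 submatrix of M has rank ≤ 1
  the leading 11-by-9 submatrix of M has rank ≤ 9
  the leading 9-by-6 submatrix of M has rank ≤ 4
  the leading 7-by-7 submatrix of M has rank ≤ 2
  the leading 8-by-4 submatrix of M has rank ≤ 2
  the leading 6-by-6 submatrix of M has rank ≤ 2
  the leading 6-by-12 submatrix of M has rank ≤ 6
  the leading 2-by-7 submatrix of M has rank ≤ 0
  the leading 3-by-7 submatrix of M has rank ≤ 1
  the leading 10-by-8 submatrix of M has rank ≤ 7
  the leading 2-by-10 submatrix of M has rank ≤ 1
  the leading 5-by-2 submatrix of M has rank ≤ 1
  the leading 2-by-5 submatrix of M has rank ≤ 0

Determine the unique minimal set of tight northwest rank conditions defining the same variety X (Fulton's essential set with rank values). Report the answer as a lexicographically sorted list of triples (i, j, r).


Propagating the 27 rank bounds to every northwest block:

  0 0 0 0 0 0 0 0 0 0 1 1
  0 0 0 0 0 0 0 1 1 1 2 2
  1 1 1 1 1 1 1 2 2 2 3 3
  1 1 1 1 1 1 1 2 2 2 3 4
  1 1 1 1 1 1 1 2 3 3 4 5
  1 1 1 1 2 2 2 3 4 4 5 6
  1 1 1 1 2 2 2 3 4 5 6 7
  1 2 2 2 3 3 3 4 5 6 7 8
  1 2 3 3 4 4 4 5 6 7 8 9
  1 2 3 3 4 5 5 6 7 8 9 10
  1 2 3 3 4 5 6 7 8 9 10 11
  1 2 3 4 5 6 7 8 9 10 11 12

second differences of R give the permutation w = (11, 8, 1, 12, 9, 5, 10, 2, 3, 6, 7, 4).

D(w) has 41 cells with 7 SE-corners; essential set:

[(1, 10, 0), (2, 7, 0), (4, 10, 2), (5, 7, 1), (7, 4, 1), (7, 7, 2), (11, 4, 3)]


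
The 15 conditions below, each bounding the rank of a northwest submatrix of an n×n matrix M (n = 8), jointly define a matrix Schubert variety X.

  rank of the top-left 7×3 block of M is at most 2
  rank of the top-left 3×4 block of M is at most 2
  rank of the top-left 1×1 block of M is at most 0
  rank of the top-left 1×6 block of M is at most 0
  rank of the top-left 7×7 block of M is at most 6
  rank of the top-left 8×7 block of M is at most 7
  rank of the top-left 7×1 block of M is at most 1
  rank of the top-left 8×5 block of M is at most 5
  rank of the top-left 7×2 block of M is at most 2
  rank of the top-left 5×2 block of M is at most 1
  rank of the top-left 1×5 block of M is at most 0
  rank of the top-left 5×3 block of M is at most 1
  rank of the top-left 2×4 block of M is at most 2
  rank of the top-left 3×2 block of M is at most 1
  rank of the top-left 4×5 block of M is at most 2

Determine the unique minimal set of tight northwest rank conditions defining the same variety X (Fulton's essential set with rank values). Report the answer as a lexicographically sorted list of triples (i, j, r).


Propagating the 15 rank bounds to every northwest block:

  row 1: 0, 0, 0, 0, 0, 0, 1, 1
  row 2: 1, 1, 1, 1, 1, 1, 2, 2
  row 3: 1, 1, 1, 2, 2, 2, 3, 3
  row 4: 1, 1, 1, 2, 2, 3, 4, 4
  row 5: 1, 1, 1, 2, 3, 4, 5, 5
  row 6: 1, 2, 2, 3, 4, 5, 6, 6
  row 7: 1, 2, 2, 3, 4, 5, 6, 7
  row 8: 1, 2, 3, 4, 5, 6, 7, 8

reading off 1-entries of Δ²R: w = (7, 1, 4, 6, 5, 2, 8, 3).

4 SE-corners of the 14-cell Rothe diagram give Ess(w):

[(1, 6, 0), (4, 5, 2), (5, 3, 1), (7, 3, 2)]


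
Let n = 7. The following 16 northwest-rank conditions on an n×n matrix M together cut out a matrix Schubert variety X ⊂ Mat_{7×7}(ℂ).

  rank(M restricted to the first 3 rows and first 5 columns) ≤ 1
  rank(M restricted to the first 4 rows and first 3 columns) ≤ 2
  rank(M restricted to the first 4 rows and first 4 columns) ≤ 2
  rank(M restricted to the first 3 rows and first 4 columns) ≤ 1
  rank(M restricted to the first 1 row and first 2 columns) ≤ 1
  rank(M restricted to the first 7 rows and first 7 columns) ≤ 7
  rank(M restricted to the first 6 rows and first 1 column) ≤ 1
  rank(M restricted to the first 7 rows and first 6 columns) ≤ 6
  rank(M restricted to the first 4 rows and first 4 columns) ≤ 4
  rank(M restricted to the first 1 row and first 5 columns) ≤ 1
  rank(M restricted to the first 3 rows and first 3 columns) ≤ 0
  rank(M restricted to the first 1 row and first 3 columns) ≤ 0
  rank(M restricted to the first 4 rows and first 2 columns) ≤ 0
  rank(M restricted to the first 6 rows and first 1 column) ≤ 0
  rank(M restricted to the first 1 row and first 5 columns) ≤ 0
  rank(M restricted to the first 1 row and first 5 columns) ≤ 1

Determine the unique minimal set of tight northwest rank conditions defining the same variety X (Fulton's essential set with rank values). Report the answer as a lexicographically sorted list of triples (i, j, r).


Rank table r_w(7×7) implied by the 16 constraints:

  row 1: 0  0  0  0  0  1  1
  row 2: 0  0  0  1  1  2  2
  row 3: 0  0  0  1  1  2  3
  row 4: 0  0  1  2  2  3  4
  row 5: 0  1  2  3  3  4  5
  row 6: 0  1  2  3  4  5  6
  row 7: 1  2  3  4  5  6  7

second differences of R give the permutation w = (6, 4, 7, 3, 2, 5, 1).

ℓ(w)=16; the 5 essential cells (i,j,r):

[(1, 5, 0), (3, 3, 0), (3, 5, 1), (4, 2, 0), (6, 1, 0)]


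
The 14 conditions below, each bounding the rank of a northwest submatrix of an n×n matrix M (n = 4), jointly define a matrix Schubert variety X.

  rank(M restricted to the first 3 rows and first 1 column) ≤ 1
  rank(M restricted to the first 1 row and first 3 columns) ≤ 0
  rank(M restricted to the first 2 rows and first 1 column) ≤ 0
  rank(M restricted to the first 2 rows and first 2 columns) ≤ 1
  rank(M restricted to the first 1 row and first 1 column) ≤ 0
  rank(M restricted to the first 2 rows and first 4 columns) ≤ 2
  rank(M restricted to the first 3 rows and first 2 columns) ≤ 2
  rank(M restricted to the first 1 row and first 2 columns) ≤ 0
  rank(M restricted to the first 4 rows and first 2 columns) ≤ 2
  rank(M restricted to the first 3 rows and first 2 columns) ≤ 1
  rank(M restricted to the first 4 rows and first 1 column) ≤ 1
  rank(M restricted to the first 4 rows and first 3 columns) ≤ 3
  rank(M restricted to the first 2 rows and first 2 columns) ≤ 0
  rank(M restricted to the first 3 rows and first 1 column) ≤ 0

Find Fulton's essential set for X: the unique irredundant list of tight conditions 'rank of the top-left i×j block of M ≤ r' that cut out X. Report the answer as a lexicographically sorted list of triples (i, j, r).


Recovering R(i,j) via the rank-extension bound from the 14 conditions:

  i=1: 0 | 0 | 0 | 1
  i=2: 0 | 0 | 1 | 2
  i=3: 0 | 1 | 2 | 3
  i=4: 1 | 2 | 3 | 4

so w = (4, 3, 2, 1).

D(w) has 6 cells with 3 SE-corners; essential set:

[(1, 3, 0), (2, 2, 0), (3, 1, 0)]


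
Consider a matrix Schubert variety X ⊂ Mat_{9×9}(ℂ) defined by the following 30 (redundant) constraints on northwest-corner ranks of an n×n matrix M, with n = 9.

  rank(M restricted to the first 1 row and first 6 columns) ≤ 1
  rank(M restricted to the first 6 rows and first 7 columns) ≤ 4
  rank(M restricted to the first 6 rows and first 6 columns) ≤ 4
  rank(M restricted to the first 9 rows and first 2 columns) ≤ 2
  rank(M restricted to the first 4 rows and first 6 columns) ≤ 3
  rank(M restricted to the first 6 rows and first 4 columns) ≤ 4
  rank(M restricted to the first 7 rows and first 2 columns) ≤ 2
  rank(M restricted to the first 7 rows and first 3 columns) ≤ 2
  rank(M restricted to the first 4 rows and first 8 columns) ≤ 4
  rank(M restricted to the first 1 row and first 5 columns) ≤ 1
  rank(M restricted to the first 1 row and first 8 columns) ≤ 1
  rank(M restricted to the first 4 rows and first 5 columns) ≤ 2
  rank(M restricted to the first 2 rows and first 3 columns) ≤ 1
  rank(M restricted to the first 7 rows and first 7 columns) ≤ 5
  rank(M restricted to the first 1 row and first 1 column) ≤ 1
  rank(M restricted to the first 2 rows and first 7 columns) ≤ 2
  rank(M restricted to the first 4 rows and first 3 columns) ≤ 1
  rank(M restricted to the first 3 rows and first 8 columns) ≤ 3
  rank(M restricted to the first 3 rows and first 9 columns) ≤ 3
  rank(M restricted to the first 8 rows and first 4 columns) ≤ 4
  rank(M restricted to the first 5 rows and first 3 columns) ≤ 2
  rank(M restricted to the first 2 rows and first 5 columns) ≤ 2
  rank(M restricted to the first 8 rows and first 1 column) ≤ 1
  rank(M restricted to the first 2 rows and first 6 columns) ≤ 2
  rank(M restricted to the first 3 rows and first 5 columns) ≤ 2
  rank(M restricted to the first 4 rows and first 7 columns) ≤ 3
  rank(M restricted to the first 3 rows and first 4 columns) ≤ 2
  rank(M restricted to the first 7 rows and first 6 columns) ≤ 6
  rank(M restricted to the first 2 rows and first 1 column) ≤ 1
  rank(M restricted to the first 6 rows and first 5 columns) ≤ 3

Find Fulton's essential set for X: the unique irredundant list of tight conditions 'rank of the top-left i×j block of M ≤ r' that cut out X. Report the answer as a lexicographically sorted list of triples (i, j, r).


Reconstructing r_w from the 30 given conditions:

  i=1: 1 1 1 1 1 1 1 1 1
  i=2: 1 1 1 2 2 2 2 2 2
  i=3: 1 1 1 2 2 3 3 3 3
  i=4: 1 1 1 2 2 3 3 4 4
  i=5: 1 2 2 3 3 4 4 5 5
  i=6: 1 2 2 3 3 4 4 5 6
  i=7: 1 2 2 3 4 5 5 6 7
  i=8: 1 2 3 4 5 6 6 7 8
  i=9: 1 2 3 4 5 6 7 8 9

reading off 1-entries of Δ²R: w = (1, 4, 6, 8, 2, 9, 5, 3, 7).

|D(w)|=13, |Ess(w)|=6:

[(4, 3, 1), (4, 5, 2), (4, 7, 3), (6, 5, 3), (6, 7, 4), (7, 3, 2)]


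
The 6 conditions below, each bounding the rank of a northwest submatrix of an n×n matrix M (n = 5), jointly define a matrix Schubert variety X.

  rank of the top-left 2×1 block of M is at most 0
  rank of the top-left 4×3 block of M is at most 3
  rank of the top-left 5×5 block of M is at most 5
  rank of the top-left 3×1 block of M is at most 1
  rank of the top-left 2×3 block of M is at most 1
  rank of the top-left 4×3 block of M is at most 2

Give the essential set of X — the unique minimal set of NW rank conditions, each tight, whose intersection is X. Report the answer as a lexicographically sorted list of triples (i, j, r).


Reconstructing r_w from the 6 given conditions:

  i=1: 0, 1, 1, 1, 1
  i=2: 0, 1, 1, 2, 2
  i=3: 1, 2, 2, 3, 3
  i=4: 1, 2, 2, 3, 4
  i=5: 1, 2, 3, 4, 5

so w = (2, 4, 1, 5, 3).

3 SE-corners of the 4-cell Rothe diagram give Ess(w):

[(2, 1, 0), (2, 3, 1), (4, 3, 2)]


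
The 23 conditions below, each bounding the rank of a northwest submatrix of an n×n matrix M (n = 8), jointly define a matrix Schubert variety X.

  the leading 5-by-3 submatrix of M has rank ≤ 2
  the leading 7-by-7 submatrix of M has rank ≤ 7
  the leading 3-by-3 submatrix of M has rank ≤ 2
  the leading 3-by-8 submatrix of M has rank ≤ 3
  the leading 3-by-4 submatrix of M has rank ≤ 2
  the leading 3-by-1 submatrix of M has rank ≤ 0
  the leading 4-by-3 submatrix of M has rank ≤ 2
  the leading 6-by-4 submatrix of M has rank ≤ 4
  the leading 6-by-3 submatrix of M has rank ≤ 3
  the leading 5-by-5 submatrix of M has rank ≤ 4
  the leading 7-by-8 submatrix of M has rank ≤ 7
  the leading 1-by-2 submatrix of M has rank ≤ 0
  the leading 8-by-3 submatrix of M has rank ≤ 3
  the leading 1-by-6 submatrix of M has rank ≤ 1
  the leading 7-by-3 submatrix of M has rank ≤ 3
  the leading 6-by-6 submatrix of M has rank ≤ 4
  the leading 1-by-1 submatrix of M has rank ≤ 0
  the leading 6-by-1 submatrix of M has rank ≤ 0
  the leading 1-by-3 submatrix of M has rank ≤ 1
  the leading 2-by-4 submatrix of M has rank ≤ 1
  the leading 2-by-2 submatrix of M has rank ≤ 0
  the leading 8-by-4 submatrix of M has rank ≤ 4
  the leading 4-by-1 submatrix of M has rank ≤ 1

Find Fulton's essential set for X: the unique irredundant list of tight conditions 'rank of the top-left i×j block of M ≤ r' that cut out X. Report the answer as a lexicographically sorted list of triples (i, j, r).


The tightest implied rank at each (i,j), from the 23 conditions:

  row 1: 0, 0, 1, 1, 1, 1, 1, 1
  row 2: 0, 0, 1, 1, 2, 2, 2, 2
  row 3: 0, 1, 2, 2, 3, 3, 3, 3
  row 4: 0, 1, 2, 3, 4, 4, 4, 4
  row 5: 0, 1, 2, 3, 4, 4, 5, 5
  row 6: 0, 1, 2, 3, 4, 4, 5, 6
  row 7: 1, 2, 3, 4, 5, 5, 6, 7
  row 8: 1, 2, 3, 4, 5, 6, 7, 8

the unique w with this rank table is (3, 5, 2, 4, 7, 8, 1, 6).

|D(w)|=11, |Ess(w)|=4:

[(2, 2, 0), (2, 4, 1), (6, 1, 0), (6, 6, 4)]


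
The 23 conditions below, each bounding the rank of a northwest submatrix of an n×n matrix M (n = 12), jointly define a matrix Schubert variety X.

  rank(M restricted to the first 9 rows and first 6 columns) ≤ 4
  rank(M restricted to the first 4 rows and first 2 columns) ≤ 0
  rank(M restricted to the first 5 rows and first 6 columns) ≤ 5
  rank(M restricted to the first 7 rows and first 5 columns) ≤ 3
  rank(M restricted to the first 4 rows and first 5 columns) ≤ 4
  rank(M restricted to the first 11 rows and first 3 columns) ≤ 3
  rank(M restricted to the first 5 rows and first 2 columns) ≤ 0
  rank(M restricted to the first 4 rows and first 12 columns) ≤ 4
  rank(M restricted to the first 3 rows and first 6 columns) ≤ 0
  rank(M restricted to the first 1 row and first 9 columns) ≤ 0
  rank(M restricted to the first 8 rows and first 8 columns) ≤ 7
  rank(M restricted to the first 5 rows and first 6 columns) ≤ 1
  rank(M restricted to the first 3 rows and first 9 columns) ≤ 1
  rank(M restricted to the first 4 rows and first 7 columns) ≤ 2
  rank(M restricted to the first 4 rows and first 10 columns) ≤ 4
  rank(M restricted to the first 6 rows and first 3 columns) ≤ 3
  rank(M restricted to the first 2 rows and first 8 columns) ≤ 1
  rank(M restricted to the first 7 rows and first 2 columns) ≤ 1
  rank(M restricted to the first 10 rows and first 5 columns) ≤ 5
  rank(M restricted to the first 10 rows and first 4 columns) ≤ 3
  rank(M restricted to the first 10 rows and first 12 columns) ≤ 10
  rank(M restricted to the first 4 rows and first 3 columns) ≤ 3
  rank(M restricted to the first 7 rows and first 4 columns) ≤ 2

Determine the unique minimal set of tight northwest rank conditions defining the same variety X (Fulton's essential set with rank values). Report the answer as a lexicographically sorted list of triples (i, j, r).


Rank table r_w(12×12) implied by the 23 constraints:

  i=1: 0 0 0 0 0 0 0 0 0 1 1 1
  i=2: 0 0 0 0 0 0 1 1 1 2 2 2
  i=3: 0 0 0 0 0 0 1 1 1 2 3 3
  i=4: 0 0 1 1 1 1 2 2 2 3 4 4
  i=5: 0 0 1 1 1 1 2 3 3 4 5 5
  i=6: 1 1 2 2 2 2 3 4 4 5 6 6
  i=7: 1 1 2 2 3 3 4 5 5 6 7 7
  i=8: 1 2 3 3 4 4 5 6 6 7 8 8
  i=9: 1 2 3 3 4 4 5 6 7 8 9 9
  i=10: 1 2 3 3 4 5 6 7 8 9 10 10
  i=11: 1 2 3 4 5 6 7 8 9 10 11 11
  i=12: 1 2 3 4 5 6 7 8 9 10 11 12

reading off 1-entries of Δ²R: w = (10, 7, 11, 3, 8, 1, 5, 2, 9, 6, 4, 12).

9 SE-corners of the 35-cell Rothe diagram give Ess(w):

[(1, 9, 0), (3, 6, 0), (3, 9, 1), (5, 2, 0), (5, 6, 1), (7, 2, 1), (7, 4, 2), (9, 6, 4), (10, 4, 3)]


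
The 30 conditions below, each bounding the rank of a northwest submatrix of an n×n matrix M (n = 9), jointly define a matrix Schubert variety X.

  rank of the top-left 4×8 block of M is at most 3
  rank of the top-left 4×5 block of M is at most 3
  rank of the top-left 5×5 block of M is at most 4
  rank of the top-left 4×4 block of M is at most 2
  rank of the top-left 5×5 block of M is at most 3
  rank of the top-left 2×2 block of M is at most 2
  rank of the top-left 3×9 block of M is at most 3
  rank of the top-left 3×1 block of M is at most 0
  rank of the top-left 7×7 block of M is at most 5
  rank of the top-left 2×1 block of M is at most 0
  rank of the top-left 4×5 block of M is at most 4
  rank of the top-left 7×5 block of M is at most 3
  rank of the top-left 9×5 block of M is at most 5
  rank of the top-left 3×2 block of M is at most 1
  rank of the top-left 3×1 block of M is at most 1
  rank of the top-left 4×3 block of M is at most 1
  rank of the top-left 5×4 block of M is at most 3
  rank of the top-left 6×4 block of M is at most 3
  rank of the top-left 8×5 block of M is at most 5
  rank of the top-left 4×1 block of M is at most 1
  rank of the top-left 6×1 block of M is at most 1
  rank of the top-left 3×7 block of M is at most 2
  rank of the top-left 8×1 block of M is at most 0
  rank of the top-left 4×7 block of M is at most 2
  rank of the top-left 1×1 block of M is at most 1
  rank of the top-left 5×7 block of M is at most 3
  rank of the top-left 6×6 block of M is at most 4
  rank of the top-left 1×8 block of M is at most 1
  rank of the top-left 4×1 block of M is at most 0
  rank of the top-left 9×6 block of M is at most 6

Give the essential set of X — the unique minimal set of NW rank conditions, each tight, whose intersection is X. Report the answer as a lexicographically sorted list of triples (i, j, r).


Reconstructing r_w from the 30 given conditions:

  i=1: 0, 1, 1, 1, 1, 1, 1, 1, 1
  i=2: 0, 1, 1, 2, 2, 2, 2, 2, 2
  i=3: 0, 1, 1, 2, 2, 2, 2, 3, 3
  i=4: 0, 1, 1, 2, 2, 2, 2, 3, 4
  i=5: 0, 1, 2, 3, 3, 3, 3, 4, 5
  i=6: 0, 1, 2, 3, 3, 4, 4, 5, 6
  i=7: 0, 1, 2, 3, 3, 4, 5, 6, 7
  i=8: 0, 1, 2, 3, 4, 5, 6, 7, 8
  i=9: 1, 2, 3, 4, 5, 6, 7, 8, 9

hence w(1..9) = (2, 4, 8, 9, 3, 6, 7, 5, 1).

ℓ(w)=19; the 4 essential cells (i,j,r):

[(4, 3, 1), (4, 7, 2), (7, 5, 3), (8, 1, 0)]


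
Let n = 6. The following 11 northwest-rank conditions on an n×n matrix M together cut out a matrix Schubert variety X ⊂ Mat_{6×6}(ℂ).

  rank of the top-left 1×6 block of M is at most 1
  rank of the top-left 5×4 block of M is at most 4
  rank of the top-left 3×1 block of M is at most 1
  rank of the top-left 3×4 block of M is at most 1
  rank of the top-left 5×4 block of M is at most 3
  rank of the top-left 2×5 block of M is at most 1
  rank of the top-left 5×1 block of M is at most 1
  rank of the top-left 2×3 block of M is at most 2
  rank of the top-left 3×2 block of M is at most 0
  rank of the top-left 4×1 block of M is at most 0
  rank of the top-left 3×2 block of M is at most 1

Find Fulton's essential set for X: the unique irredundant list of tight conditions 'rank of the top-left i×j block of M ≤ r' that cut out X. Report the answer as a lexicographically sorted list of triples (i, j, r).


Recovering R(i,j) via the rank-extension bound from the 11 conditions:

  0  0  1  1  1  1
  0  0  1  1  1  2
  0  0  1  1  2  3
  0  1  2  2  3  4
  1  2  3  3  4  5
  1  2  3  4  5  6

the unique w with this rank table is (3, 6, 5, 2, 1, 4).

|D(w)|=10, |Ess(w)|=4:

[(2, 5, 1), (3, 2, 0), (3, 4, 1), (4, 1, 0)]
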